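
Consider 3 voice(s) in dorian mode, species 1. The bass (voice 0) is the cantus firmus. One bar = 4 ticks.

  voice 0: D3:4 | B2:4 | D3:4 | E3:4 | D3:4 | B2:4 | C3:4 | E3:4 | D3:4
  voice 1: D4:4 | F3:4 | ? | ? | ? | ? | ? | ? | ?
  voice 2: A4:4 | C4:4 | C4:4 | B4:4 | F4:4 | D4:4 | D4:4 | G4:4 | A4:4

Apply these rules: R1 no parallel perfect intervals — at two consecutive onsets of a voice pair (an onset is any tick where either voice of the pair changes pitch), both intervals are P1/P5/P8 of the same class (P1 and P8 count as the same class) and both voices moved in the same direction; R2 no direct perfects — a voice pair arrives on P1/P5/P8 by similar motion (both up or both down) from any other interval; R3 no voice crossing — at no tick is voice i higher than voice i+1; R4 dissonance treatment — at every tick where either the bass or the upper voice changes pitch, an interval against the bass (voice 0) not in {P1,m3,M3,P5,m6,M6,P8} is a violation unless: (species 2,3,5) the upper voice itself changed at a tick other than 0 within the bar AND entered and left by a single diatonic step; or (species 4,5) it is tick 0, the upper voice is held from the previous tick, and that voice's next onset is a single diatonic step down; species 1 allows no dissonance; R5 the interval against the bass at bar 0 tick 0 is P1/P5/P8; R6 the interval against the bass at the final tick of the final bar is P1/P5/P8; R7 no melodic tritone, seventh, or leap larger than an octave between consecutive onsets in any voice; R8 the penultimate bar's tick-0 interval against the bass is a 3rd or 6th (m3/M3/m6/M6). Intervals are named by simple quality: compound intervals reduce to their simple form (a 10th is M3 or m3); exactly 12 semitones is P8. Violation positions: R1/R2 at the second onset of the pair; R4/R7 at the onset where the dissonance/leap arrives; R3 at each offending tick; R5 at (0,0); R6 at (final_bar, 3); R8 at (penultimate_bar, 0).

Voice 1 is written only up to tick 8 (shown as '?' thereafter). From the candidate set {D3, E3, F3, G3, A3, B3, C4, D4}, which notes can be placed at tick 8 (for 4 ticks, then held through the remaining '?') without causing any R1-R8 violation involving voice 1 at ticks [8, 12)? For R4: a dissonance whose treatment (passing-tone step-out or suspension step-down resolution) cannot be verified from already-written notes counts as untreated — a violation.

{D3, F3}

D3: legal
E3: violates R4
F3: legal
G3: violates R4
A3: violates R2
B3: violates R7
C4: violates R4
D4: violates R2,R3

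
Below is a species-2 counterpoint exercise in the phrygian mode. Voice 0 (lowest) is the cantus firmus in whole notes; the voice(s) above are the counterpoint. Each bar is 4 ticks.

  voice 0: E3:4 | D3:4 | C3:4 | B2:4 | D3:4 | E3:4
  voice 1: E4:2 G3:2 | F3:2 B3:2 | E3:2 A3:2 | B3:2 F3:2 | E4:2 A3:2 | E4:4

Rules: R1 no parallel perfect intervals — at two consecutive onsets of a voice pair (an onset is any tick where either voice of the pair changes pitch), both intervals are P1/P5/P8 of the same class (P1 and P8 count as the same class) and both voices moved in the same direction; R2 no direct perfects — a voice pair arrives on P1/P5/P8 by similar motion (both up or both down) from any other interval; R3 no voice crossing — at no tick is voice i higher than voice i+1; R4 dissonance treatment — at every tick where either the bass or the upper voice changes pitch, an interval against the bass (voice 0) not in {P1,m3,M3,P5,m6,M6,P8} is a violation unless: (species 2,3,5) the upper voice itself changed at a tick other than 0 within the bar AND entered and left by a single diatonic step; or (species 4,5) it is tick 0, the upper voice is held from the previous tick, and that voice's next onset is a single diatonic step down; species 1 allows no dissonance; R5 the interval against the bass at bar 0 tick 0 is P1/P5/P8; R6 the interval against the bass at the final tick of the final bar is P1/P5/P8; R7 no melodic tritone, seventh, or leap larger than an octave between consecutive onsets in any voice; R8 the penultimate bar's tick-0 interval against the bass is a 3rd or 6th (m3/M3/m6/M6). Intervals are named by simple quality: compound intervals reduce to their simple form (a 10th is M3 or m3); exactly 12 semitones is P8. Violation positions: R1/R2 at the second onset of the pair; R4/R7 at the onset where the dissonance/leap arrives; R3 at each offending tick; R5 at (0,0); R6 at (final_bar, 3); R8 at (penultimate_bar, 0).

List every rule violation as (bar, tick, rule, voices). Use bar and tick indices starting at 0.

bar 0: v0=E3 v1=E4 downbeat P8
bar 1: v0=D3 v1=F3 downbeat m3
bar 2: v0=C3 v1=E3 downbeat M3
bar 3: v0=B2 v1=B3 downbeat P8
bar 4: v0=D3 v1=E4 downbeat M2
bar 5: v0=E3 v1=E4 downbeat P8
  -> R7 @ bar 1 tick 2 v(1,): F3->B3 leap 6st
  -> R4 @ bar 3 tick 2 v(0, 1): B2/F3 TT untreated
  -> R7 @ bar 3 tick 2 v(1,): B3->F3 leap 6st
  -> R4 @ bar 4 tick 0 v(0, 1): D3/E4 M2 untreated
  -> R7 @ bar 4 tick 0 v(1,): F3->E4 leap 11st
  -> R8 @ bar 4 tick 0 v(0, 1): penult M2 not 3rd/6th
  -> R2 @ bar 5 tick 0 v(0, 1): D3/A3 P5 -> E3/E4 P8 similar

(1, 2, R7, (1,))
(3, 2, R4, (0, 1))
(3, 2, R7, (1,))
(4, 0, R4, (0, 1))
(4, 0, R7, (1,))
(4, 0, R8, (0, 1))
(5, 0, R2, (0, 1))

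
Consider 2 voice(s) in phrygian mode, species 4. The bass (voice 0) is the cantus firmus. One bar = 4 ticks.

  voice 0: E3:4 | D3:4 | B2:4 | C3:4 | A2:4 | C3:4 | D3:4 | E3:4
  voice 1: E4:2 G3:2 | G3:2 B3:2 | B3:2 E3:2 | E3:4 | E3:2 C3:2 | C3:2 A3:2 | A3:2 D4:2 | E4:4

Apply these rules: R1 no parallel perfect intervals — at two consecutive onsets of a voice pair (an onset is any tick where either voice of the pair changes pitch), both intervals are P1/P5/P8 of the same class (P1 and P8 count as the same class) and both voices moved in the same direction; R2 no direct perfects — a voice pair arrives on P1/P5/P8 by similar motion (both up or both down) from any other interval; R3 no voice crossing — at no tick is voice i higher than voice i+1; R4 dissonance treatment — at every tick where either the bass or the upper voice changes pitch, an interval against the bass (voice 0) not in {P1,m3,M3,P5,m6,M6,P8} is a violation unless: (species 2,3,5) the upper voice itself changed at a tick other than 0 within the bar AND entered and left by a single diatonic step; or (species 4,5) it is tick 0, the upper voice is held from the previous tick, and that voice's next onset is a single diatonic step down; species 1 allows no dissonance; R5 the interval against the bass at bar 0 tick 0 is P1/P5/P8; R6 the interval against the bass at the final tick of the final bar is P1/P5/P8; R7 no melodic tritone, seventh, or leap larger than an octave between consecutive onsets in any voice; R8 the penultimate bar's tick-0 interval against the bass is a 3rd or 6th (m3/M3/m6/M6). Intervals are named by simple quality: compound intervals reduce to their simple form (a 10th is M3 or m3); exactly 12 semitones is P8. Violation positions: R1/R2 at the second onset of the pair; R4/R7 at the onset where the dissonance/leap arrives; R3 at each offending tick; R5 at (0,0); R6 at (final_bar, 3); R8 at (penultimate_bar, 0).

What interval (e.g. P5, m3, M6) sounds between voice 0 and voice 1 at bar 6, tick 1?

voice 0=D3 voice 1=A3 -> P5

P5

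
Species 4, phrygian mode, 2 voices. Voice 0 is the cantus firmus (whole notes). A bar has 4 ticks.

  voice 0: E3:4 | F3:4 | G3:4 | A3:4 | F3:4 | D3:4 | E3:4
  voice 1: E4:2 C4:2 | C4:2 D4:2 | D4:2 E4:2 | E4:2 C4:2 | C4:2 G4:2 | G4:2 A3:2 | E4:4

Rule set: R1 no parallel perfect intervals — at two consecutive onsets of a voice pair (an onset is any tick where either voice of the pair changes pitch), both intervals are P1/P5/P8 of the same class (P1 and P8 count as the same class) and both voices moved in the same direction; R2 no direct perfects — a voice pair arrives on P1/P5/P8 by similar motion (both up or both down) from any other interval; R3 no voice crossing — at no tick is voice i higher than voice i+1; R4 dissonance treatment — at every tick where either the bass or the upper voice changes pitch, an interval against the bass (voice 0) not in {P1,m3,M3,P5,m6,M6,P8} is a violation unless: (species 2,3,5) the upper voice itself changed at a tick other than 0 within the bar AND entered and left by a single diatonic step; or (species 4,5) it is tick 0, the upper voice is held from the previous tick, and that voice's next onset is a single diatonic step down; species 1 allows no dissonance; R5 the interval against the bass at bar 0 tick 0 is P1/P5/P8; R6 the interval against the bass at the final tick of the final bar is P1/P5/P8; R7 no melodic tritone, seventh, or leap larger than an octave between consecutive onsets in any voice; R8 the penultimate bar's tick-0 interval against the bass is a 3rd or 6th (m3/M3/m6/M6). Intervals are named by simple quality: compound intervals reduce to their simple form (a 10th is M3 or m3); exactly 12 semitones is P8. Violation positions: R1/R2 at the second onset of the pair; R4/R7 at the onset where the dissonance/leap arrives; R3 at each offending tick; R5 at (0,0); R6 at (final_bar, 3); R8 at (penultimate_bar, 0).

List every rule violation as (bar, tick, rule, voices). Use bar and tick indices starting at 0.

(4, 2, R4, (0, 1))
(5, 0, R4, (0, 1))
(5, 0, R8, (0, 1))
(5, 2, R7, (1,))
(6, 0, R2, (0, 1))

bar 0: v0=E3 v1=E4 downbeat P8
bar 1: v0=F3 v1=C4 downbeat P5
bar 2: v0=G3 v1=D4 downbeat P5
bar 3: v0=A3 v1=E4 downbeat P5
bar 4: v0=F3 v1=C4 downbeat P5
bar 5: v0=D3 v1=G4 downbeat P4
bar 6: v0=E3 v1=E4 downbeat P8
  -> R4 @ bar 4 tick 2 v(0, 1): F3/G4 M2 untreated
  -> R4 @ bar 5 tick 0 v(0, 1): D3/G4 P4 untreated
  -> R8 @ bar 5 tick 0 v(0, 1): penult P4 not 3rd/6th
  -> R7 @ bar 5 tick 2 v(1,): G4->A3 leap 10st
  -> R2 @ bar 6 tick 0 v(0, 1): D3/A3 P5 -> E3/E4 P8 similar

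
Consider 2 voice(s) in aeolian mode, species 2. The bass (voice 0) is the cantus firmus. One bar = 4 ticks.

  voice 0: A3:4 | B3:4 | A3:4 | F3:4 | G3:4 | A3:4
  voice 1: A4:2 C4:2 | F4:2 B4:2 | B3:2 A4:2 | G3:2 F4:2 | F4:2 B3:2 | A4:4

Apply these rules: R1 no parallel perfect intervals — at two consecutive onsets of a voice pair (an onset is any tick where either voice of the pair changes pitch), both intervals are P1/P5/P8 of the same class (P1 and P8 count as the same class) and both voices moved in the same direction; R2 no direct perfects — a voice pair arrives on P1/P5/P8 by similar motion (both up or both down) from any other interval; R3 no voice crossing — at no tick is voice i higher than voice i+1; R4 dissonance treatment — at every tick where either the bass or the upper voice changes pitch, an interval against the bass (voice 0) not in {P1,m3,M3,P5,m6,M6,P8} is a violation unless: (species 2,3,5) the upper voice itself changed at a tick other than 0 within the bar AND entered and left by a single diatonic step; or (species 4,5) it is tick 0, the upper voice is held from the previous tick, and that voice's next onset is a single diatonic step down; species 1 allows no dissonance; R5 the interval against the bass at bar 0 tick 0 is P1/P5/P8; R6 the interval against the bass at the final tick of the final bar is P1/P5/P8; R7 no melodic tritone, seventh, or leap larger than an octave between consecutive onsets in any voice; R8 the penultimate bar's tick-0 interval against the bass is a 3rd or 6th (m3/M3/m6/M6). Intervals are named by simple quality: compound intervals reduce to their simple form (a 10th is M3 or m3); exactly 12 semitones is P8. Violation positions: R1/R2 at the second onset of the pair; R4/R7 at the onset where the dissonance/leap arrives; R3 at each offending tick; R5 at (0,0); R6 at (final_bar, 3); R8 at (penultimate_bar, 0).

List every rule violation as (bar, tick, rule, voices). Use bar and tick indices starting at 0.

(1, 0, R4, (0, 1))
(1, 2, R7, (1,))
(2, 0, R4, (0, 1))
(2, 2, R7, (1,))
(3, 0, R4, (0, 1))
(3, 0, R7, (1,))
(3, 2, R7, (1,))
(4, 0, R4, (0, 1))
(4, 0, R8, (0, 1))
(4, 2, R7, (1,))
(5, 0, R2, (0, 1))
(5, 0, R7, (1,))

bar 0: v0=A3 v1=A4 downbeat P8
bar 1: v0=B3 v1=F4 downbeat TT
bar 2: v0=A3 v1=B3 downbeat M2
bar 3: v0=F3 v1=G3 downbeat M2
bar 4: v0=G3 v1=F4 downbeat m7
bar 5: v0=A3 v1=A4 downbeat P8
  -> R4 @ bar 1 tick 0 v(0, 1): B3/F4 TT untreated
  -> R7 @ bar 1 tick 2 v(1,): F4->B4 leap 6st
  -> R4 @ bar 2 tick 0 v(0, 1): A3/B3 M2 untreated
  -> R7 @ bar 2 tick 2 v(1,): B3->A4 leap 10st
  -> R4 @ bar 3 tick 0 v(0, 1): F3/G3 M2 untreated
  -> R7 @ bar 3 tick 0 v(1,): A4->G3 leap 14st
  -> R7 @ bar 3 tick 2 v(1,): G3->F4 leap 10st
  -> R4 @ bar 4 tick 0 v(0, 1): G3/F4 m7 untreated
  -> R8 @ bar 4 tick 0 v(0, 1): penult m7 not 3rd/6th
  -> R7 @ bar 4 tick 2 v(1,): F4->B3 leap 6st
  -> R2 @ bar 5 tick 0 v(0, 1): G3/B3 M3 -> A3/A4 P8 similar
  -> R7 @ bar 5 tick 0 v(1,): B3->A4 leap 10st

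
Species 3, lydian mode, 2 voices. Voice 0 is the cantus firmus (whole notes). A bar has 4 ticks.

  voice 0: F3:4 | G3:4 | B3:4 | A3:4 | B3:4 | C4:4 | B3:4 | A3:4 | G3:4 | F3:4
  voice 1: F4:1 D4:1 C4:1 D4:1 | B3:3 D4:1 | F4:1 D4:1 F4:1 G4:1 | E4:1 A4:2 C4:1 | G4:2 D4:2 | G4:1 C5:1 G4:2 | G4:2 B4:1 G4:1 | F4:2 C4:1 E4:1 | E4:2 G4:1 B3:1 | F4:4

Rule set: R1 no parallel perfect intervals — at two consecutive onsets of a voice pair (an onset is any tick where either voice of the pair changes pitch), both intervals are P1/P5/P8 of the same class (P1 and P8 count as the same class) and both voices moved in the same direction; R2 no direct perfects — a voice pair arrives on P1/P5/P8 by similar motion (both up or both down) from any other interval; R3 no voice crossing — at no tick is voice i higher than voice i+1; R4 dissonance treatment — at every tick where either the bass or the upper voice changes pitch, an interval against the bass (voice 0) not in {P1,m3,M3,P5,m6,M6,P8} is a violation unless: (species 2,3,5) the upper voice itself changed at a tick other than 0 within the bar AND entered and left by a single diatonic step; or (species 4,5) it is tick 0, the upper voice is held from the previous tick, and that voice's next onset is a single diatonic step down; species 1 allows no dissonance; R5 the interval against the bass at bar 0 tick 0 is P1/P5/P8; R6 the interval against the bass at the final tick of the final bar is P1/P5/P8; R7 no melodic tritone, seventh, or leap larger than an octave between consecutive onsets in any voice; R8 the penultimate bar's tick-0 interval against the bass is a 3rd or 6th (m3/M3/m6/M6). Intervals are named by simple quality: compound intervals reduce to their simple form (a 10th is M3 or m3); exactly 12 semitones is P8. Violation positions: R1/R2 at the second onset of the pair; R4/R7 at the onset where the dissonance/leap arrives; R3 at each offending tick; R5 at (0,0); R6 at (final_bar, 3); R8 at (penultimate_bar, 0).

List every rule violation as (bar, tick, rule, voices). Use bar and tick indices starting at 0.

bar 0: v0=F3 v1=F4 downbeat P8
bar 1: v0=G3 v1=B3 downbeat M3
bar 2: v0=B3 v1=F4 downbeat TT
bar 3: v0=A3 v1=E4 downbeat P5
bar 4: v0=B3 v1=G4 downbeat m6
bar 5: v0=C4 v1=G4 downbeat P5
bar 6: v0=B3 v1=G4 downbeat m6
bar 7: v0=A3 v1=F4 downbeat m6
bar 8: v0=G3 v1=E4 downbeat M6
bar 9: v0=F3 v1=F4 downbeat P8
  -> R4 @ bar 2 tick 0 v(0, 1): B3/F4 TT untreated
  -> R4 @ bar 2 tick 2 v(0, 1): B3/F4 TT untreated
  -> R2 @ bar 3 tick 0 v(0, 1): B3/G4 m6 -> A3/E4 P5 similar
  -> R2 @ bar 5 tick 0 v(0, 1): B3/D4 m3 -> C4/G4 P5 similar
  -> R7 @ bar 9 tick 0 v(1,): B3->F4 leap 6st

(2, 0, R4, (0, 1))
(2, 2, R4, (0, 1))
(3, 0, R2, (0, 1))
(5, 0, R2, (0, 1))
(9, 0, R7, (1,))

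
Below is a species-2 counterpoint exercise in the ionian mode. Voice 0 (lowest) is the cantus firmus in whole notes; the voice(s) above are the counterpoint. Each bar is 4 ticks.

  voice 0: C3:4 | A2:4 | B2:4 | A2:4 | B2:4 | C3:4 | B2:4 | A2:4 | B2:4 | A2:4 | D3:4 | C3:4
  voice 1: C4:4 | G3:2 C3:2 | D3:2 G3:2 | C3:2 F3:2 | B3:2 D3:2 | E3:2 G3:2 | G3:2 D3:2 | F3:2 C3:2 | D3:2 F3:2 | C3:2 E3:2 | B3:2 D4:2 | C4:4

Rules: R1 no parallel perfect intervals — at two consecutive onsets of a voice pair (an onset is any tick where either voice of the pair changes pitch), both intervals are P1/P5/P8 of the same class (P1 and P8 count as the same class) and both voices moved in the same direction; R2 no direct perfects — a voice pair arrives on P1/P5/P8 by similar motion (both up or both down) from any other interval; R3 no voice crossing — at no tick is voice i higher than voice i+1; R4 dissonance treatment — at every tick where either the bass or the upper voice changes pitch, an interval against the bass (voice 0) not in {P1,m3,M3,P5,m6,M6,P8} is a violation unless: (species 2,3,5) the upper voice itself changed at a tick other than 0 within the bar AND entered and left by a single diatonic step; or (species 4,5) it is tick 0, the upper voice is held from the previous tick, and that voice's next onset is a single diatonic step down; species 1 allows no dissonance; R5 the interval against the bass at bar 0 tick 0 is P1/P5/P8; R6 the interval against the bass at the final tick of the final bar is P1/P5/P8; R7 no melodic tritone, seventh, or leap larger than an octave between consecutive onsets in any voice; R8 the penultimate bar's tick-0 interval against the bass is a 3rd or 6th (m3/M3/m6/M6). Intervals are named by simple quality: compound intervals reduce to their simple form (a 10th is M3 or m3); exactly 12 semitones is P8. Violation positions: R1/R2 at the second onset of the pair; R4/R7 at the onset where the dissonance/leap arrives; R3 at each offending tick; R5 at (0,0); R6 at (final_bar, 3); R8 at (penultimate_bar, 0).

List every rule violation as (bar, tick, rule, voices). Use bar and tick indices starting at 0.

(1, 0, R4, (0, 1))
(4, 0, R2, (0, 1))
(4, 0, R7, (1,))
(8, 2, R4, (0, 1))
(11, 0, R1, (0, 1))

bar 0: v0=C3 v1=C4 downbeat P8
bar 1: v0=A2 v1=G3 downbeat m7
bar 2: v0=B2 v1=D3 downbeat m3
bar 3: v0=A2 v1=C3 downbeat m3
bar 4: v0=B2 v1=B3 downbeat P8
bar 5: v0=C3 v1=E3 downbeat M3
bar 6: v0=B2 v1=G3 downbeat m6
bar 7: v0=A2 v1=F3 downbeat m6
bar 8: v0=B2 v1=D3 downbeat m3
bar 9: v0=A2 v1=C3 downbeat m3
bar 10: v0=D3 v1=B3 downbeat M6
bar 11: v0=C3 v1=C4 downbeat P8
  -> R4 @ bar 1 tick 0 v(0, 1): A2/G3 m7 untreated
  -> R2 @ bar 4 tick 0 v(0, 1): A2/F3 m6 -> B2/B3 P8 similar
  -> R7 @ bar 4 tick 0 v(1,): F3->B3 leap 6st
  -> R4 @ bar 8 tick 2 v(0, 1): B2/F3 TT untreated
  -> R1 @ bar 11 tick 0 v(0, 1): D3/D4 P8 -> C3/C4 P8 similar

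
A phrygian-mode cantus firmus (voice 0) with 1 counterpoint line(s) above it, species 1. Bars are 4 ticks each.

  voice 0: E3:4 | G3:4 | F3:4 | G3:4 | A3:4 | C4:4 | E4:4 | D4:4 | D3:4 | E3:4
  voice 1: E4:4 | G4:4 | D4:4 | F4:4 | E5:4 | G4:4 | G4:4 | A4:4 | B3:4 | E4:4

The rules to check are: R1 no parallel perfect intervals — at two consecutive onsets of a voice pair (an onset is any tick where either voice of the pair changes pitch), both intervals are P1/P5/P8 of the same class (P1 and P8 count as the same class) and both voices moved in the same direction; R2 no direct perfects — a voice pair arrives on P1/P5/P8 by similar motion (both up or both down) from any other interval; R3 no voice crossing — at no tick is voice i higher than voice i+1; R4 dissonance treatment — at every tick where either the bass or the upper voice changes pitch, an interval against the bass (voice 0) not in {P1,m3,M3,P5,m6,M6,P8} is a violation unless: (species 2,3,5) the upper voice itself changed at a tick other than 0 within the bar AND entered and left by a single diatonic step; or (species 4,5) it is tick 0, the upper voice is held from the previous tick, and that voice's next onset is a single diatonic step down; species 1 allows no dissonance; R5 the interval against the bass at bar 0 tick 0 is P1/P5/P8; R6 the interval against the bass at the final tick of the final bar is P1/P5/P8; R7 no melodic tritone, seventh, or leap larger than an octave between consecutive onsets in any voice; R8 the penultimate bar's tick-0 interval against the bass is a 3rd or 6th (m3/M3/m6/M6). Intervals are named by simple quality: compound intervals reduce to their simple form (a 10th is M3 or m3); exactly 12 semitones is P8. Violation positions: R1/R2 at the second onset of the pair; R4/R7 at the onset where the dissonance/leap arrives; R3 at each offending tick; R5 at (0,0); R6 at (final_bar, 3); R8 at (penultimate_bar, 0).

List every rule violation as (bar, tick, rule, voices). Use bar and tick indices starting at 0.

(1, 0, R1, (0, 1))
(3, 0, R4, (0, 1))
(4, 0, R2, (0, 1))
(4, 0, R7, (1,))
(8, 0, R7, (1,))
(9, 0, R2, (0, 1))

bar 0: v0=E3 v1=E4 downbeat P8
bar 1: v0=G3 v1=G4 downbeat P8
bar 2: v0=F3 v1=D4 downbeat M6
bar 3: v0=G3 v1=F4 downbeat m7
bar 4: v0=A3 v1=E5 downbeat P5
bar 5: v0=C4 v1=G4 downbeat P5
bar 6: v0=E4 v1=G4 downbeat m3
bar 7: v0=D4 v1=A4 downbeat P5
bar 8: v0=D3 v1=B3 downbeat M6
bar 9: v0=E3 v1=E4 downbeat P8
  -> R1 @ bar 1 tick 0 v(0, 1): E3/E4 P8 -> G3/G4 P8 similar
  -> R4 @ bar 3 tick 0 v(0, 1): G3/F4 m7 untreated
  -> R2 @ bar 4 tick 0 v(0, 1): G3/F4 m7 -> A3/E5 P5 similar
  -> R7 @ bar 4 tick 0 v(1,): F4->E5 leap 11st
  -> R7 @ bar 8 tick 0 v(1,): A4->B3 leap 10st
  -> R2 @ bar 9 tick 0 v(0, 1): D3/B3 M6 -> E3/E4 P8 similar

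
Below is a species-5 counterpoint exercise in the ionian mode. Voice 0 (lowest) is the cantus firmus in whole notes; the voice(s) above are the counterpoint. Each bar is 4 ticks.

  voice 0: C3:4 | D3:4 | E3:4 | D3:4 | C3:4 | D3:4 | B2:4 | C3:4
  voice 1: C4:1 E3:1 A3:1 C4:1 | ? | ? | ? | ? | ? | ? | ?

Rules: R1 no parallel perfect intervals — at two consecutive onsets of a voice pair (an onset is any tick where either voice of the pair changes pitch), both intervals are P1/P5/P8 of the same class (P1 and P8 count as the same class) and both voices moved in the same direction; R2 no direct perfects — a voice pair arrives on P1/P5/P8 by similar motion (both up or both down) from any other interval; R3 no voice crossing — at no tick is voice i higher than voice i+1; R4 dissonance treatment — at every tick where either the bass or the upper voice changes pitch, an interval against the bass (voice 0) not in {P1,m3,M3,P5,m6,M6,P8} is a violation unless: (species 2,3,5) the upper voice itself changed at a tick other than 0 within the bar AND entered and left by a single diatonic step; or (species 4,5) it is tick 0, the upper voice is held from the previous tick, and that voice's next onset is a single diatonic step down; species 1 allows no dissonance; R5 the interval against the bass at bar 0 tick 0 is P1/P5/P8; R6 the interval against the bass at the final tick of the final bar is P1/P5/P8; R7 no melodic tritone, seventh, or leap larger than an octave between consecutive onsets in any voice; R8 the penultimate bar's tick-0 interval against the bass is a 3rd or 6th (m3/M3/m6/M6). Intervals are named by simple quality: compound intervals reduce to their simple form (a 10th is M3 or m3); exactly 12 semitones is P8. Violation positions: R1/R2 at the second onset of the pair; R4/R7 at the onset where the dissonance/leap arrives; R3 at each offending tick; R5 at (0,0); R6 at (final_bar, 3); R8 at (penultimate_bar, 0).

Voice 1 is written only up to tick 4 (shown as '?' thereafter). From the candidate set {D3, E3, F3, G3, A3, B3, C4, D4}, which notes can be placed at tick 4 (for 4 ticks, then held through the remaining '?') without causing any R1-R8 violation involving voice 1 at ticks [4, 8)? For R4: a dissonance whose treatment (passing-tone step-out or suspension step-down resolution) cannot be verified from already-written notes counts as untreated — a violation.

D3: violates R7
E3: violates R4
F3: legal
G3: violates R4
A3: legal
B3: legal
C4: violates R4
D4: violates R1

{A3, B3, F3}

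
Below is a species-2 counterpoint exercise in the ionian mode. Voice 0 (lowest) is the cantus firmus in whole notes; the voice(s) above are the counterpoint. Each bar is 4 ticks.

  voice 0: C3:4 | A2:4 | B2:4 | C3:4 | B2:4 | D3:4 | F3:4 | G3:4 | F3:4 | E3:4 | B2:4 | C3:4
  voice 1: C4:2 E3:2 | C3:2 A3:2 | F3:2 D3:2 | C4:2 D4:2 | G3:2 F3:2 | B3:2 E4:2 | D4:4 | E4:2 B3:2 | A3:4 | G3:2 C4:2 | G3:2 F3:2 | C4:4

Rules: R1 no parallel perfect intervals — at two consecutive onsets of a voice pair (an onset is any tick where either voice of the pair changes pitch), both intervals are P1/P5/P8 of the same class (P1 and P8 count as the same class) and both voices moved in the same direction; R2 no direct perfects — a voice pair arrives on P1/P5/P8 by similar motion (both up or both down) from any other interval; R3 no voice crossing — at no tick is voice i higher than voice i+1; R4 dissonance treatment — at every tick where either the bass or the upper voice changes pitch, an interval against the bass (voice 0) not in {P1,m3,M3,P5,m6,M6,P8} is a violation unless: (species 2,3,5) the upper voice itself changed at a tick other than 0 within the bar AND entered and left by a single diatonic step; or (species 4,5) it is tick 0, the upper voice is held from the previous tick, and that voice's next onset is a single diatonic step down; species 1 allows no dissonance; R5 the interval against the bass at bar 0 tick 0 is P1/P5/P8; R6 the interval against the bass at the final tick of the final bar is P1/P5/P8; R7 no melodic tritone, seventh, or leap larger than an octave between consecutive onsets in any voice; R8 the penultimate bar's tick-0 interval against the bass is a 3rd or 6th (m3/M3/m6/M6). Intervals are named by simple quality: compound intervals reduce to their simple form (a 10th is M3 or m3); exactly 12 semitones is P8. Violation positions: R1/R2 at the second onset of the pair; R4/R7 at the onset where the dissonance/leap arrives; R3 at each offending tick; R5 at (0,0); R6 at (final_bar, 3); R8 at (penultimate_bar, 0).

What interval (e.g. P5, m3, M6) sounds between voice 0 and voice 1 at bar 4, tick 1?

m6

voice 0=B2 voice 1=G3 -> m6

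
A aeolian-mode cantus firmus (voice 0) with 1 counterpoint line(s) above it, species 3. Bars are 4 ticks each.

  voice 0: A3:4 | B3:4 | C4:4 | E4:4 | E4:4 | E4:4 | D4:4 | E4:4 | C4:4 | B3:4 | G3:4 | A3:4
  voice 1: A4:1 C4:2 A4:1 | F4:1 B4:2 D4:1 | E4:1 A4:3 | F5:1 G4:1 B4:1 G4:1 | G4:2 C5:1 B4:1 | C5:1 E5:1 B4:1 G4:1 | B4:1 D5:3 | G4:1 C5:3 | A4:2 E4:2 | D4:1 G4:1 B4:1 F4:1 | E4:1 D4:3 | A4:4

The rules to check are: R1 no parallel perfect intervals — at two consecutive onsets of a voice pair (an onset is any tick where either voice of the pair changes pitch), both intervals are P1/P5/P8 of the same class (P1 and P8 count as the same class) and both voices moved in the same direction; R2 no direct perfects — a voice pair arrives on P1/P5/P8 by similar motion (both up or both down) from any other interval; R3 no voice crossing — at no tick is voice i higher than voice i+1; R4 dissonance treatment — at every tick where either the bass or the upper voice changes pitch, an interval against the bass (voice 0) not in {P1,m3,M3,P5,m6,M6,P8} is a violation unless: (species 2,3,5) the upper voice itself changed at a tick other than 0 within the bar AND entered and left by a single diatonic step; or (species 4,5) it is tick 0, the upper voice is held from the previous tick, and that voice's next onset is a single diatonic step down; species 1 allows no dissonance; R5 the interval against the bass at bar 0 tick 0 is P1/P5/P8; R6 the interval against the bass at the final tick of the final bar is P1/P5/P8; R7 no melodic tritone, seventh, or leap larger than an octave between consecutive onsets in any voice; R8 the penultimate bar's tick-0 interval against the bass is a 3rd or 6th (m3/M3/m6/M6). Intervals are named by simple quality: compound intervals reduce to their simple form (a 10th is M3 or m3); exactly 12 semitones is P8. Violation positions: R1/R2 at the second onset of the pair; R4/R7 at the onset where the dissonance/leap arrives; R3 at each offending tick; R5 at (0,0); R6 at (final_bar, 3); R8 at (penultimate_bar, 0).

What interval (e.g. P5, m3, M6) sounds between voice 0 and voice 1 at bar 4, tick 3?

voice 0=E4 voice 1=B4 -> P5

P5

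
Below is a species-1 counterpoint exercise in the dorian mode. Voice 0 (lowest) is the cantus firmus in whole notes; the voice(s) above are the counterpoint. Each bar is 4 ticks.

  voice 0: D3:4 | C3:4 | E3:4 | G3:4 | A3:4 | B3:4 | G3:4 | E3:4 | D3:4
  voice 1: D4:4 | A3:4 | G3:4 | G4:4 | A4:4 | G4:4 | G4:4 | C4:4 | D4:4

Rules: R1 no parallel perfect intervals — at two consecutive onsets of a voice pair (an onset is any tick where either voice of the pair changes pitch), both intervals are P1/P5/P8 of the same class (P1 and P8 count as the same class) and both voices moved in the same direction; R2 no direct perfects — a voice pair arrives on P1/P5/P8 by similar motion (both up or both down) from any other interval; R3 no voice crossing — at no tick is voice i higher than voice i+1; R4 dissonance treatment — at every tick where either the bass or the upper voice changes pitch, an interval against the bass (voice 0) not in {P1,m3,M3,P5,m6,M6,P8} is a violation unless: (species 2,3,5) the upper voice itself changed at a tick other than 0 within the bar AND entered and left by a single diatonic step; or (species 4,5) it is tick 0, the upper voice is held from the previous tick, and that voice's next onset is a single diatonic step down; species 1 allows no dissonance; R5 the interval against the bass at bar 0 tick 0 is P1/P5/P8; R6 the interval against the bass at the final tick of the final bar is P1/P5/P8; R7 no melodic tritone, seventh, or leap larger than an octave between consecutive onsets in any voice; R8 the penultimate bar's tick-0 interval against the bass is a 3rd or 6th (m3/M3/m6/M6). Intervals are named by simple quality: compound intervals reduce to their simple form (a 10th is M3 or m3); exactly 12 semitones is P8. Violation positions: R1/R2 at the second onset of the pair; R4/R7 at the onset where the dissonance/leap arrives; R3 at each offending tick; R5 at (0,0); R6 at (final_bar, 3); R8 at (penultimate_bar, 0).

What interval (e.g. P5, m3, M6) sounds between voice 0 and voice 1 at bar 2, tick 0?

voice 0=E3 voice 1=G3 -> m3

m3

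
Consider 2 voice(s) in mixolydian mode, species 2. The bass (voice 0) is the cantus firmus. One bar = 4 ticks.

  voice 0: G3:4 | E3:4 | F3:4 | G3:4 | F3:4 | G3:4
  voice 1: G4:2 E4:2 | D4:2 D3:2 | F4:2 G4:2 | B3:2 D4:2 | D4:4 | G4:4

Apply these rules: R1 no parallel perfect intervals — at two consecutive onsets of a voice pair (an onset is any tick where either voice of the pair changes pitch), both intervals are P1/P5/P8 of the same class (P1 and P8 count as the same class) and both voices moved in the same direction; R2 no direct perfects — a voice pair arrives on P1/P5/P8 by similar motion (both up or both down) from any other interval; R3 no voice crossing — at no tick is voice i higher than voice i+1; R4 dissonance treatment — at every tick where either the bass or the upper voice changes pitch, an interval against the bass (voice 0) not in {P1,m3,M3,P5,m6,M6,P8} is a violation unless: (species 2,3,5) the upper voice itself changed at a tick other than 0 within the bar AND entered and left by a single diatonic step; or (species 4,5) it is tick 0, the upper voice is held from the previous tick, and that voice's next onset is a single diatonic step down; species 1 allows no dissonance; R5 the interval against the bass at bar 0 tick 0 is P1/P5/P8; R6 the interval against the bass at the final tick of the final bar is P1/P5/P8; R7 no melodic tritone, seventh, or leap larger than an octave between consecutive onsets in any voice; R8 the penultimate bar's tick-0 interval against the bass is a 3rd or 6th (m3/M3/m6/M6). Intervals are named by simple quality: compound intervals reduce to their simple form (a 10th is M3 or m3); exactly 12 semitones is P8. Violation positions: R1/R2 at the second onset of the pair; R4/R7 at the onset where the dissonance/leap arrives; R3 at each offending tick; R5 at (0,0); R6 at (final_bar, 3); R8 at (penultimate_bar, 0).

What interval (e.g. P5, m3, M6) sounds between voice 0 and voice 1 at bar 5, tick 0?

P8

voice 0=G3 voice 1=G4 -> P8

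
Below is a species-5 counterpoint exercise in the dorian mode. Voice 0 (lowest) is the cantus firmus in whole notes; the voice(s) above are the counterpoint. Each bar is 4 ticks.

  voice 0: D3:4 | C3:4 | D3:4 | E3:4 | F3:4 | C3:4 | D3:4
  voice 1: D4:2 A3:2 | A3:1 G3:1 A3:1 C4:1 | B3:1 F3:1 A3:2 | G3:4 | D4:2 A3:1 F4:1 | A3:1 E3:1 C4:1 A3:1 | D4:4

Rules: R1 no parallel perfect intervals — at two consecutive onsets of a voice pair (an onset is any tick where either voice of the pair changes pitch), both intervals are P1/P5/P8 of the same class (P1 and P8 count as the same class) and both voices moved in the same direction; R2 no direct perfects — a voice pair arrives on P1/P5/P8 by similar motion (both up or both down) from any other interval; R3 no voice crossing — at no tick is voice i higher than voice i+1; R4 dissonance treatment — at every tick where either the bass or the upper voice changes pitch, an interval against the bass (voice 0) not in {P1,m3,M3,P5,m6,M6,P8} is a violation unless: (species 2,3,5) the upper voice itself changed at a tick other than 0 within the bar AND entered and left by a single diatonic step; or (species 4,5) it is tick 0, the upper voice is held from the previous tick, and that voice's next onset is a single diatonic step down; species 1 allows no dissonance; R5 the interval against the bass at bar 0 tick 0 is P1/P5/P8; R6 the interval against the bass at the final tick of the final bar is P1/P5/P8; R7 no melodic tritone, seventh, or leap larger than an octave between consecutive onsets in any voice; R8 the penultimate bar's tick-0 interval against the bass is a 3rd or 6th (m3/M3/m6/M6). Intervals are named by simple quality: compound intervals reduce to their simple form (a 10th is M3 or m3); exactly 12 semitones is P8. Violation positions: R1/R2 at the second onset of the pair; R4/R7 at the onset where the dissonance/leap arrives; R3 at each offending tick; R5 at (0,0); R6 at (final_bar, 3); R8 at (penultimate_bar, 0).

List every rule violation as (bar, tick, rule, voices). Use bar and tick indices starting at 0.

bar 0: v0=D3 v1=D4 downbeat P8
bar 1: v0=C3 v1=A3 downbeat M6
bar 2: v0=D3 v1=B3 downbeat M6
bar 3: v0=E3 v1=G3 downbeat m3
bar 4: v0=F3 v1=D4 downbeat M6
bar 5: v0=C3 v1=A3 downbeat M6
bar 6: v0=D3 v1=D4 downbeat P8
  -> R7 @ bar 2 tick 1 v(1,): B3->F3 leap 6st
  -> R2 @ bar 6 tick 0 v(0, 1): C3/A3 M6 -> D3/D4 P8 similar

(2, 1, R7, (1,))
(6, 0, R2, (0, 1))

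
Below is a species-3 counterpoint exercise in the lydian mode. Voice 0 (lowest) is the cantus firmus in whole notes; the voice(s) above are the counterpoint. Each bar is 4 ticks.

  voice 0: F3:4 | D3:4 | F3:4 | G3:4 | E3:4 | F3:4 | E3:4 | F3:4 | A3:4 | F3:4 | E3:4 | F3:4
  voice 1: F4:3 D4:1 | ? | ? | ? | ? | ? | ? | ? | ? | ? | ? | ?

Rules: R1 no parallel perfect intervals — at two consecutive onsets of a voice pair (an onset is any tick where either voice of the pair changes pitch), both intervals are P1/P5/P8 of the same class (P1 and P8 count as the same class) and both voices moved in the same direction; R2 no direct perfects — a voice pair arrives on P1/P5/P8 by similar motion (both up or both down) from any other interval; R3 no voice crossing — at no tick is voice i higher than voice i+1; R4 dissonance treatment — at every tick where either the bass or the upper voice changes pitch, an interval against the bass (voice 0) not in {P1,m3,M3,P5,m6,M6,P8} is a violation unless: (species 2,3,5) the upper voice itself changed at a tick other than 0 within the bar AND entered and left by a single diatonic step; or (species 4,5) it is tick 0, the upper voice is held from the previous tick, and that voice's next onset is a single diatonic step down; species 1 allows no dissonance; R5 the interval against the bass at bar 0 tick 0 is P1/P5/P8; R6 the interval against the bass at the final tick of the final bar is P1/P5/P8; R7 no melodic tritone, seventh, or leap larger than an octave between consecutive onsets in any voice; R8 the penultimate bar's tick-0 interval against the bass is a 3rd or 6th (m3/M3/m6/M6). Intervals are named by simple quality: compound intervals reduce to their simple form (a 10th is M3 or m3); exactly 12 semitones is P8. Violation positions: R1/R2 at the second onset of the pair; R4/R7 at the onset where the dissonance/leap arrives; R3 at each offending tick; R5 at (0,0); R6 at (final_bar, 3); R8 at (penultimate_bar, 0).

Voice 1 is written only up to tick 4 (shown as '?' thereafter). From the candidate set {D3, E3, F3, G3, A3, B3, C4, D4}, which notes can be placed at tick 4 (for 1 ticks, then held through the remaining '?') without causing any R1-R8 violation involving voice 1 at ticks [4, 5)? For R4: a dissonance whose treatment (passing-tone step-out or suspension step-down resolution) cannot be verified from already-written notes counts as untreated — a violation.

D3: violates R2
E3: violates R4,R7
F3: legal
G3: violates R4
A3: violates R2
B3: legal
C4: violates R4
D4: legal

{B3, D4, F3}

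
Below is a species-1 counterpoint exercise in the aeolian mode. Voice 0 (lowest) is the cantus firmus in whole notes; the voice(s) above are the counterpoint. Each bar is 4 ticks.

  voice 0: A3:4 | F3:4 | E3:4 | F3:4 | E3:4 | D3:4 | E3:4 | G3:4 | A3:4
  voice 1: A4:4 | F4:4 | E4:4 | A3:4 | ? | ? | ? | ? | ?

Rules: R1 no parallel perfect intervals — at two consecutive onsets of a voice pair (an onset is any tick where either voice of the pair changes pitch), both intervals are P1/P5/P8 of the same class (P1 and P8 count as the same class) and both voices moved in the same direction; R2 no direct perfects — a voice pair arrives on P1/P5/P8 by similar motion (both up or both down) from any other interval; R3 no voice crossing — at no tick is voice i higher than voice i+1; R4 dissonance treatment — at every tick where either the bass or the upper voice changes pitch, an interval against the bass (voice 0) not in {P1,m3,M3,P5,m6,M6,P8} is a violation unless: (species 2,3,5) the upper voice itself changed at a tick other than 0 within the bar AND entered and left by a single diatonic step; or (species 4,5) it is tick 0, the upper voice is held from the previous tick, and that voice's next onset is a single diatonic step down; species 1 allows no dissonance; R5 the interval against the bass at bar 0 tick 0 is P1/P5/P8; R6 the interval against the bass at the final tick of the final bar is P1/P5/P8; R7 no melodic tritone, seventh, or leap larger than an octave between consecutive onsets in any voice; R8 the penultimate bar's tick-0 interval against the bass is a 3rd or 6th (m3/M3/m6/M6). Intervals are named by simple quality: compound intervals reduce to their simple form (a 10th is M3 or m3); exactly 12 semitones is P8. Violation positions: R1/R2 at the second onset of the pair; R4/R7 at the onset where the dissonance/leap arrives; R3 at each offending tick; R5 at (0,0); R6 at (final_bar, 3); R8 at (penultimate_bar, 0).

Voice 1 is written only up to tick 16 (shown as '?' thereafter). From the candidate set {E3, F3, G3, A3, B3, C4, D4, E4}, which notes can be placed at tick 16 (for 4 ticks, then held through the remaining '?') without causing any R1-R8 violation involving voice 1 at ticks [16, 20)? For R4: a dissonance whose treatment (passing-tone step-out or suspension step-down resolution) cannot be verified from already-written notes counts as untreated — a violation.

{B3, C4, E4, G3}

E3: violates R2
F3: violates R4
G3: legal
A3: violates R4
B3: legal
C4: legal
D4: violates R4
E4: legal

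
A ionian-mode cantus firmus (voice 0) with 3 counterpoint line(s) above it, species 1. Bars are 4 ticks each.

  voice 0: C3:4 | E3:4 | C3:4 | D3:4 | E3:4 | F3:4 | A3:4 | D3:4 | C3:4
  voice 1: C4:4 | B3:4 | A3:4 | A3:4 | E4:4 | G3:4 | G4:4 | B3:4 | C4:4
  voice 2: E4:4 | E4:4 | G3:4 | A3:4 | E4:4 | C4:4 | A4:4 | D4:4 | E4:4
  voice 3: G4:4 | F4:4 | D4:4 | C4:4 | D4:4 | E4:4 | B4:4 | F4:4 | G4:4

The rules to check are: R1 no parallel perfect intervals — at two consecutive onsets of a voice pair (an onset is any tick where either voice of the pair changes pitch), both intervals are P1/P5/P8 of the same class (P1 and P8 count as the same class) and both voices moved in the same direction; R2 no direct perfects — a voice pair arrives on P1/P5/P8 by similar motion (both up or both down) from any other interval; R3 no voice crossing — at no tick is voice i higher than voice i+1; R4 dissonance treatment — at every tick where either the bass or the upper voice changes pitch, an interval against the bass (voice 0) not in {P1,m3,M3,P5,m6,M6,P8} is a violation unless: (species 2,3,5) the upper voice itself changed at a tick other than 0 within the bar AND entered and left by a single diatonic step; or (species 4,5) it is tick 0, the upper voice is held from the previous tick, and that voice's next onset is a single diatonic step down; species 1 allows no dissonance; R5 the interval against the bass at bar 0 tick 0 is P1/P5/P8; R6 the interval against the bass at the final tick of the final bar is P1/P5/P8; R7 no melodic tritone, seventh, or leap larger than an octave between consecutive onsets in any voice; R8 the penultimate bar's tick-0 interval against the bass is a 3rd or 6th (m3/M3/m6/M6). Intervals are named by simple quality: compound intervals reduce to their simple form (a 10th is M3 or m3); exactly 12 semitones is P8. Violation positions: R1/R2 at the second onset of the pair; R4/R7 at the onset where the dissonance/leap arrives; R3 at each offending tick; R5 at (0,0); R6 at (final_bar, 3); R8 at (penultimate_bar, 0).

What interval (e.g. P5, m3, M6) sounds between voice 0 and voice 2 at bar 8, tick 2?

M3

voice 0=C3 voice 2=E4 -> M3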